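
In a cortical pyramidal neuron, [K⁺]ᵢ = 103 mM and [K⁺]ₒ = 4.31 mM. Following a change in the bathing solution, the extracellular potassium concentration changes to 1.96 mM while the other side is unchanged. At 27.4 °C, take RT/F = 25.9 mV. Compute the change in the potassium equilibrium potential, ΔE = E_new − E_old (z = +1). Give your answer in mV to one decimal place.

E_old = (25.9/1)·ln(4.31/103) = -82.20 mV
E_new = (25.9/1)·ln(1.96/103) = -102.61 mV
ΔE = -102.61 − (-82.20) = -20.41 mV

-20.4 mV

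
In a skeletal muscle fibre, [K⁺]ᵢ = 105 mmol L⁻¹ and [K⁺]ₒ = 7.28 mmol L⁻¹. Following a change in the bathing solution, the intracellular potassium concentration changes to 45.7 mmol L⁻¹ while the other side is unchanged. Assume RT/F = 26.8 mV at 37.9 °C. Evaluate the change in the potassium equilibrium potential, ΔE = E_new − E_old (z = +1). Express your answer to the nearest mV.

E_old = (26.8/1)·ln(7.28/105) = -71.52 mV
E_new = (26.8/1)·ln(7.28/45.7) = -49.23 mV
ΔE = -49.23 − (-71.52) = 22.29 mV

22 mV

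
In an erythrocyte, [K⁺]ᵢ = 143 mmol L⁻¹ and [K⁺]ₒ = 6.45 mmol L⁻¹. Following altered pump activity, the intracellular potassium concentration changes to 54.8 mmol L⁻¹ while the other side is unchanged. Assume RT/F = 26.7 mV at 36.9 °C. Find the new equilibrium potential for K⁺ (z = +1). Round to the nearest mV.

-57 mV

After the shift: [K⁺]_out = 6.45, [K⁺]_in = 54.8 mmol L⁻¹.
E_new = (26.7/1)·ln(6.45/54.8) = 26.70 · (-2.1396) = -57.13 mV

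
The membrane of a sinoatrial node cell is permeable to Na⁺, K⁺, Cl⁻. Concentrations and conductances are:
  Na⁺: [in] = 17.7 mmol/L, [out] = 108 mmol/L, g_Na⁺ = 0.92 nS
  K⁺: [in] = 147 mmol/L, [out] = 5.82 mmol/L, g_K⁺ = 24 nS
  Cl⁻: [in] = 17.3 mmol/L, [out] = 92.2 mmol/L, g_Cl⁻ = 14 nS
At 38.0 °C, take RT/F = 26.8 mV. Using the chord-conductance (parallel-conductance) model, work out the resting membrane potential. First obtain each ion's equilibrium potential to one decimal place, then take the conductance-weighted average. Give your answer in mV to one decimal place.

E_Na⁺ = (26.8/1)·ln(108/17.7) = 48.5 mV
E_K⁺ = (26.8/1)·ln(5.82/147) = -86.5 mV
E_Cl⁻ = (26.8/-1)·ln(92.2/17.3) = -44.8 mV
Vm = (Σ gᵢEᵢ)/(Σ gᵢ) = (0.92·48.5 + 24·-86.5 + 14·-44.8) / (0.92 + 24 + 14)
= -2658.58 / 38.92 = -68.31 mV

-68.3 mV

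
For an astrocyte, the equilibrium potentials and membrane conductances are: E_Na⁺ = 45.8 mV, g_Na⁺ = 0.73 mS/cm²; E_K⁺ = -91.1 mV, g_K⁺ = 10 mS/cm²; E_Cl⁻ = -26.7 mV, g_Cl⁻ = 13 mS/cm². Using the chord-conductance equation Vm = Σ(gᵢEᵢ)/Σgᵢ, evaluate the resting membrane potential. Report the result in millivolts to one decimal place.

-51.6 mV

Σ gᵢEᵢ = 0.73·(45.8) + 10·(-91.1) + 13·(-26.7) = -1224.67
Σ gᵢ = 0.73 + 10 + 13 = 23.73
Vm = -1224.67 / 23.73 = -51.61 mV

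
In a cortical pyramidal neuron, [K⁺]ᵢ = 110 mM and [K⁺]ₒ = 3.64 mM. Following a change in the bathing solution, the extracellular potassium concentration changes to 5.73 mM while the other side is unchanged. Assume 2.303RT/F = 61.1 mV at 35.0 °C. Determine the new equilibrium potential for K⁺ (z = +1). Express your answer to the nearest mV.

After the shift: [K⁺]_out = 5.73, [K⁺]_in = 110 mM.
E_new = (61.1/1)·log₁₀(5.73/110) = 61.10 · (-1.2832) = -78.41 mV

-78 mV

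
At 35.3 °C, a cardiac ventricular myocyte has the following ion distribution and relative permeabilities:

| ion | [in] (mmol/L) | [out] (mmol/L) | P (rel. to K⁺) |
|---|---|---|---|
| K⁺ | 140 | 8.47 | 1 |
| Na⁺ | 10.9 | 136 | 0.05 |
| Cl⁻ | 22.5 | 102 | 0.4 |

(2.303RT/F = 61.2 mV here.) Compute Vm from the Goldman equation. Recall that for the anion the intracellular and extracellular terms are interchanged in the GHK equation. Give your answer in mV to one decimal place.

-53.5 mV

Vm = 61.2 · log₁₀[(Σ P·[cation]ₒ + Σ P·[anion]ᵢ) / (Σ P·[cation]ᵢ + Σ P·[anion]ₒ)]
Numerator = 1×8.47 + 0.05×136 + 0.4×22.5 = 24.27
Denominator = 1×140 + 0.05×10.9 + 0.4×102 = 181.3
Vm = 61.2 · log₁₀(0.13383) = 61.2 × (-0.8734) = -53.45 mV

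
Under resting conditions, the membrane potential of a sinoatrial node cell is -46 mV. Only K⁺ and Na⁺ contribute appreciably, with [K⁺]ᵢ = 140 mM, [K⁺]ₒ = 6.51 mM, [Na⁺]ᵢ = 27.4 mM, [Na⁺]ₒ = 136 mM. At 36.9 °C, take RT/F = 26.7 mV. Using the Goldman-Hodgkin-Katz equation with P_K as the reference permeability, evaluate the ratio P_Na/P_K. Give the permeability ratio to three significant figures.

Let α = P_Na/P_K. GHK: Vm = 26.7·ln[(Kₒ + α·Naₒ)/(Kᵢ + α·Naᵢ)].
e^(Vm/26.7) = e^(-46.0/26.7) = 0.17856
So 0.17856·(Kᵢ + α·Naᵢ) = Kₒ + α·Naₒ → α = (0.17856·140.0 − 6.51) / (136.0 − 0.17856·27.4)
α = (25 − 6.51) / (136.0 − 4.892) = 18.49/131.1 = 0.141

0.141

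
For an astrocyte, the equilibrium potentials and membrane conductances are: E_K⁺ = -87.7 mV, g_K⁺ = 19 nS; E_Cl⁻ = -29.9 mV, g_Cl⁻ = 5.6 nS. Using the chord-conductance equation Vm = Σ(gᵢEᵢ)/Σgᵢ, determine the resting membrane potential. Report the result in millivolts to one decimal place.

Σ gᵢEᵢ = 19·(-87.7) + 5.6·(-29.9) = -1833.74
Σ gᵢ = 19 + 5.6 = 24.6
Vm = -1833.74 / 24.6 = -74.54 mV

-74.5 mV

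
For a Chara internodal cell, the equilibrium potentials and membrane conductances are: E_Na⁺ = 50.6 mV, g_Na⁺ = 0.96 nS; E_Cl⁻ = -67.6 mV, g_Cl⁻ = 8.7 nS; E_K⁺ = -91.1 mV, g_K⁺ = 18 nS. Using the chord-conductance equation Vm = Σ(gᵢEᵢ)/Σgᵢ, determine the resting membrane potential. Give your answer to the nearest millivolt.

-79 mV

Σ gᵢEᵢ = 0.96·(50.6) + 8.7·(-67.6) + 18·(-91.1) = -2179.34
Σ gᵢ = 0.96 + 8.7 + 18 = 27.66
Vm = -2179.34 / 27.66 = -78.79 mV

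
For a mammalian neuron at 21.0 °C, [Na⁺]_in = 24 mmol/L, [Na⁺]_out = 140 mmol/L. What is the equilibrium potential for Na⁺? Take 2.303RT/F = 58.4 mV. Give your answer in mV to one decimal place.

44.7 mV

E = (58.4/z) · log₁₀([Na⁺]_out/[Na⁺]_in) with z = +1.
= (58.4/1) · log₁₀(140/24) = 58.40 · log₁₀(5.833)
= 58.40 · (0.7659) = 44.73 mV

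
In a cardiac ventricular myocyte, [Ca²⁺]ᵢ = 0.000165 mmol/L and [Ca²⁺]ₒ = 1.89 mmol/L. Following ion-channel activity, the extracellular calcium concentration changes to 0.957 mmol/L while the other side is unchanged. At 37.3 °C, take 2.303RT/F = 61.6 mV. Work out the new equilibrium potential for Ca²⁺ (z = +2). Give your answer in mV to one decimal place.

After the shift: [Ca²⁺]_out = 0.957, [Ca²⁺]_in = 0.000165 mmol/L.
E_new = (61.6/2)·log₁₀(0.957/0.000165) = 30.80 · (3.7634) = 115.91 mV

115.9 mV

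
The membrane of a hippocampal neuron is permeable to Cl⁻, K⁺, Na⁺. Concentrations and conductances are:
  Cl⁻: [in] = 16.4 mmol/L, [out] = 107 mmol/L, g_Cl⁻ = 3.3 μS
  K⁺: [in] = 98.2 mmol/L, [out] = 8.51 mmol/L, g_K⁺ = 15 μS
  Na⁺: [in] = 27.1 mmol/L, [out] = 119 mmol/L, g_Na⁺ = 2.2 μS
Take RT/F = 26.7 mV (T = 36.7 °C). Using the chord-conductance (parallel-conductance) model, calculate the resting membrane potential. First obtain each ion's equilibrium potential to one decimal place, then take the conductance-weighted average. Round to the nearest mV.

E_Cl⁻ = (26.7/-1)·ln(107/16.4) = -50.1 mV
E_K⁺ = (26.7/1)·ln(8.51/98.2) = -65.3 mV
E_Na⁺ = (26.7/1)·ln(119/27.1) = 39.5 mV
Vm = (Σ gᵢEᵢ)/(Σ gᵢ) = (3.3·-50.1 + 15·-65.3 + 2.2·39.5) / (3.3 + 15 + 2.2)
= -1057.93 / 20.5 = -51.61 mV

-52 mV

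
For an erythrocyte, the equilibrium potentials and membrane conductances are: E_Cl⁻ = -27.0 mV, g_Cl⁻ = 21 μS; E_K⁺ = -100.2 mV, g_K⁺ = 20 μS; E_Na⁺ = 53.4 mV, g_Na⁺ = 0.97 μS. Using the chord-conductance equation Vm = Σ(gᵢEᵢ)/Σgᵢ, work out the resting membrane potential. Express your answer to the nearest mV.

-60 mV

Σ gᵢEᵢ = 21·(-27.0) + 20·(-100.2) + 0.97·(53.4) = -2519.20
Σ gᵢ = 21 + 20 + 0.97 = 41.97
Vm = -2519.20 / 41.97 = -60.02 mV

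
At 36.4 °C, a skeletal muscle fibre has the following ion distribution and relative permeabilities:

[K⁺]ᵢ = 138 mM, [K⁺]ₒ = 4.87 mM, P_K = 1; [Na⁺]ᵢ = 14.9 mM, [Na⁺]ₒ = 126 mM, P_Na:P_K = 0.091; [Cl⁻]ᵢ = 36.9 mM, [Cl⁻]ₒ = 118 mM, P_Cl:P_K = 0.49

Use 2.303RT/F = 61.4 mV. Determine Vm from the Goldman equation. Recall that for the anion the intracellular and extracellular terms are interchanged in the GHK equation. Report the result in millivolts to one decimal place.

Vm = 61.4 · log₁₀[(Σ P·[cation]ₒ + Σ P·[anion]ᵢ) / (Σ P·[cation]ᵢ + Σ P·[anion]ₒ)]
Numerator = 1×4.87 + 0.091×126 + 0.49×36.9 = 34.42
Denominator = 1×138 + 0.091×14.9 + 0.49×118 = 197.2
Vm = 61.4 · log₁₀(0.17455) = 61.4 × (-0.7581) = -46.55 mV

-46.5 mV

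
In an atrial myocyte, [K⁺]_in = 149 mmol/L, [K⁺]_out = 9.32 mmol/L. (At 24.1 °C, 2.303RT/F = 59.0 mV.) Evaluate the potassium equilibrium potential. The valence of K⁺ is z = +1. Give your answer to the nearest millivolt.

-71 mV

E = (59.0/z) · log₁₀([K⁺]_out/[K⁺]_in) with z = +1.
= (59.0/1) · log₁₀(9.32/149) = 59.00 · log₁₀(0.06255)
= 59.00 · (-1.2038) = -71.02 mV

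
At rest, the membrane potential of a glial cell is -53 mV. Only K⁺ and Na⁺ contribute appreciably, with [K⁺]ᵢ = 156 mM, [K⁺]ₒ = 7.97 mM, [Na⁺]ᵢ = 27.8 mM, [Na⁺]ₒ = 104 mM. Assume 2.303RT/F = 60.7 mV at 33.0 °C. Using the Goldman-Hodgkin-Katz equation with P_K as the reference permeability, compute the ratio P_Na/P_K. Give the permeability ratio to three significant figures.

0.129

Let α = P_Na/P_K. GHK: Vm = 60.7·log₁₀[(Kₒ + α·Naₒ)/(Kᵢ + α·Naᵢ)].
10^(Vm/60.7) = 10^(-53.0/60.7) = 0.13392
So 0.13392·(Kᵢ + α·Naᵢ) = Kₒ + α·Naₒ → α = (0.13392·156.0 − 7.97) / (104.0 − 0.13392·27.8)
α = (20.89 − 7.97) / (104.0 − 3.723) = 12.92/100.3 = 0.1289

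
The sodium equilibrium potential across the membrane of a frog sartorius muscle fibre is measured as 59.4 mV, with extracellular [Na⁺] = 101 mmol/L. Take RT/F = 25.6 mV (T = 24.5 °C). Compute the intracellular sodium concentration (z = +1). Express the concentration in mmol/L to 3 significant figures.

9.92 mmol/L

Nernst: E = (25.6/1) · ln([out]/[in]), so ln([out]/[in]) = 59.4 × 1 / 25.6 = 2.3203.
[out]/[in] = e^(2.3203) = 10.18.
[in] = 101 / 10.18 = 9.923 mmol/L.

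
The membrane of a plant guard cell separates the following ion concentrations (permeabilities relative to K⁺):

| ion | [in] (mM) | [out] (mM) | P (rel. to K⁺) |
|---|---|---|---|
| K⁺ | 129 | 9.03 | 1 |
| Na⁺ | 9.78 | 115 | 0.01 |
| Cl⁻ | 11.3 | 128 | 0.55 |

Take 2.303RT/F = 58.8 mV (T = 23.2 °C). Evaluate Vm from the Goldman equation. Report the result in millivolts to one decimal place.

Vm = 58.8 · log₁₀[(Σ P·[cation]ₒ + Σ P·[anion]ᵢ) / (Σ P·[cation]ᵢ + Σ P·[anion]ₒ)]
Numerator = 1×9.03 + 0.01×115 + 0.55×11.3 = 16.39
Denominator = 1×129 + 0.01×9.78 + 0.55×128 = 199.5
Vm = 58.8 · log₁₀(0.082181) = 58.8 × (-1.0852) = -63.81 mV

-63.8 mV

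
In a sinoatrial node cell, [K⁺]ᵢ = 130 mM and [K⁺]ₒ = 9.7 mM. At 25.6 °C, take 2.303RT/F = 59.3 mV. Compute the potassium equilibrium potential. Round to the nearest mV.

-67 mV

E = (59.3/z) · log₁₀([K⁺]_out/[K⁺]_in) with z = +1.
= (59.3/1) · log₁₀(9.7/130) = 59.30 · log₁₀(0.07462)
= 59.30 · (-1.1272) = -66.84 mV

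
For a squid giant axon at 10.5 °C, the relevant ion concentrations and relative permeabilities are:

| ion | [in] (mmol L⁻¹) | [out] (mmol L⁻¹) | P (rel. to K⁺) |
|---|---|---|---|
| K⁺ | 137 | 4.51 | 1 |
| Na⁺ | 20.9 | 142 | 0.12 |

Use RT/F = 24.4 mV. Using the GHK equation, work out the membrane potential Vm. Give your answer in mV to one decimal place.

-45.6 mV

Vm = 24.4 · ln[(Σ P·[cation]ₒ + Σ P·[anion]ᵢ) / (Σ P·[cation]ᵢ + Σ P·[anion]ₒ)]
Numerator = 1×4.51 + 0.12×142 = 21.55
Denominator = 1×137 + 0.12×20.9 = 139.5
Vm = 24.4 · ln(0.15447) = 24.4 × (-1.8677) = -45.57 mV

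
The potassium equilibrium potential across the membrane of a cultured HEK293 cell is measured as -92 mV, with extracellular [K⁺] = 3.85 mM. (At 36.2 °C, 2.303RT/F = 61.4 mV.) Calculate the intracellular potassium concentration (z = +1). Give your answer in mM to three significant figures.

121 mM

Nernst: E = (61.4/1) · log₁₀([out]/[in]), so log₁₀([out]/[in]) = -92.0 × 1 / 61.4 = -1.4984.
[out]/[in] = 10^(-1.4984) = 0.03174.
[in] = 3.85 / 0.03174 = 121.3 mM.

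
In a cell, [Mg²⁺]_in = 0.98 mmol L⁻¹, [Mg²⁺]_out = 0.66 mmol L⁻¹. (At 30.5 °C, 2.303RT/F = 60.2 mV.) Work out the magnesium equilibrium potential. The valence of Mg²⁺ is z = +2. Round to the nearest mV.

E = (60.2/z) · log₁₀([Mg²⁺]_out/[Mg²⁺]_in) with z = +2.
= (60.2/2) · log₁₀(0.66/0.98) = 30.10 · log₁₀(0.6735)
= 30.10 · (-0.1717) = -5.17 mV

-5 mV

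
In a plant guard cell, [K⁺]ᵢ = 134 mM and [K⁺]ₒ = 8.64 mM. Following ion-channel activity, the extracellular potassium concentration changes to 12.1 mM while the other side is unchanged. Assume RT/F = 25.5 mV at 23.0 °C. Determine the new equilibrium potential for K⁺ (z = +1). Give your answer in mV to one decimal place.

-61.3 mV

After the shift: [K⁺]_out = 12.1, [K⁺]_in = 134 mM.
E_new = (25.5/1)·ln(12.1/134) = 25.50 · (-2.4046) = -61.32 mV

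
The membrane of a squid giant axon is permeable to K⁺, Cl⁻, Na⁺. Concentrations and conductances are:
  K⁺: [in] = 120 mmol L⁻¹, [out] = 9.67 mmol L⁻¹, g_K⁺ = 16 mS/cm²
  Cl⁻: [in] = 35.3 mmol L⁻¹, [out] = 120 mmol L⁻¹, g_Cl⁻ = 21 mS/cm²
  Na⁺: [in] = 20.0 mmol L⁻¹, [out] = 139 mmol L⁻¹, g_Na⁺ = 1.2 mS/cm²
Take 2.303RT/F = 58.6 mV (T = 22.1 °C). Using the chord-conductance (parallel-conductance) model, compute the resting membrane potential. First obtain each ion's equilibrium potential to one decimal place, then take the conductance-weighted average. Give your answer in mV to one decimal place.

E_K⁺ = (58.6/1)·log₁₀(9.67/120) = -64.1 mV
E_Cl⁻ = (58.6/-1)·log₁₀(120/35.3) = -31.1 mV
E_Na⁺ = (58.6/1)·log₁₀(139/20.0) = 49.3 mV
Vm = (Σ gᵢEᵢ)/(Σ gᵢ) = (16·-64.1 + 21·-31.1 + 1.2·49.3) / (16 + 21 + 1.2)
= -1619.54 / 38.2 = -42.40 mV

-42.4 mV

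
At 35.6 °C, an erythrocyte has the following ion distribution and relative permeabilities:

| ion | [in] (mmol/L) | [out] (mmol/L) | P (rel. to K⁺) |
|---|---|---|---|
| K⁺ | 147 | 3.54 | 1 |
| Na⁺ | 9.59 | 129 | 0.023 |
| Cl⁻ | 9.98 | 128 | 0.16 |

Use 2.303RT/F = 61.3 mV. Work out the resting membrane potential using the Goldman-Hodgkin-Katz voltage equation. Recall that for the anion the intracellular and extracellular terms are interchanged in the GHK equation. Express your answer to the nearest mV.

-81 mV

Vm = 61.3 · log₁₀[(Σ P·[cation]ₒ + Σ P·[anion]ᵢ) / (Σ P·[cation]ᵢ + Σ P·[anion]ₒ)]
Numerator = 1×3.54 + 0.023×129 + 0.16×9.98 = 8.104
Denominator = 1×147 + 0.023×9.59 + 0.16×128 = 167.7
Vm = 61.3 · log₁₀(0.048323) = 61.3 × (-1.3158) = -80.66 mV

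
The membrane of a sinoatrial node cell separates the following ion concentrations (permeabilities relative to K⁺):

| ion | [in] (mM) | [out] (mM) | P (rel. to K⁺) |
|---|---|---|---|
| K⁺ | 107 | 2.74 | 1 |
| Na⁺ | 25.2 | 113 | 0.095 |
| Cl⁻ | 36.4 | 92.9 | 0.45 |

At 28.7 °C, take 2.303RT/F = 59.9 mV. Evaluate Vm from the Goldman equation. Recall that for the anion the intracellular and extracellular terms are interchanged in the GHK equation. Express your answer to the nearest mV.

-42 mV

Vm = 59.9 · log₁₀[(Σ P·[cation]ₒ + Σ P·[anion]ᵢ) / (Σ P·[cation]ᵢ + Σ P·[anion]ₒ)]
Numerator = 1×2.74 + 0.095×113 + 0.45×36.4 = 29.85
Denominator = 1×107 + 0.095×25.2 + 0.45×92.9 = 151.2
Vm = 59.9 · log₁₀(0.19746) = 59.9 × (-0.7045) = -42.20 mV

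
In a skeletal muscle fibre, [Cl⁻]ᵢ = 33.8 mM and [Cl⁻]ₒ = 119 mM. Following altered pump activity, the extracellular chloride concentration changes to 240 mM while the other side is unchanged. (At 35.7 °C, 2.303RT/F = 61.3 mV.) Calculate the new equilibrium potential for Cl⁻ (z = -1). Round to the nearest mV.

-52 mV

After the shift: [Cl⁻]_out = 240, [Cl⁻]_in = 33.8 mM.
E_new = (61.3/-1)·log₁₀(240/33.8) = -61.30 · (0.8513) = -52.18 mV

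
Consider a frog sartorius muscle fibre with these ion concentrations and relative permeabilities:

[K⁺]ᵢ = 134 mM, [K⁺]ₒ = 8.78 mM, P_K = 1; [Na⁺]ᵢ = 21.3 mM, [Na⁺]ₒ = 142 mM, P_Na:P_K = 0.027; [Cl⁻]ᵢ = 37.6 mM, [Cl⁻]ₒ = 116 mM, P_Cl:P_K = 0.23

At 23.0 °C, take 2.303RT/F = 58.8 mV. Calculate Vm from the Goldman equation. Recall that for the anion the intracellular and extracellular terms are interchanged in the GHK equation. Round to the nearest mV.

-52 mV

Vm = 58.8 · log₁₀[(Σ P·[cation]ₒ + Σ P·[anion]ᵢ) / (Σ P·[cation]ᵢ + Σ P·[anion]ₒ)]
Numerator = 1×8.78 + 0.027×142 + 0.23×37.6 = 21.26
Denominator = 1×134 + 0.027×21.3 + 0.23×116 = 161.3
Vm = 58.8 · log₁₀(0.13185) = 58.8 × (-0.8799) = -51.74 mV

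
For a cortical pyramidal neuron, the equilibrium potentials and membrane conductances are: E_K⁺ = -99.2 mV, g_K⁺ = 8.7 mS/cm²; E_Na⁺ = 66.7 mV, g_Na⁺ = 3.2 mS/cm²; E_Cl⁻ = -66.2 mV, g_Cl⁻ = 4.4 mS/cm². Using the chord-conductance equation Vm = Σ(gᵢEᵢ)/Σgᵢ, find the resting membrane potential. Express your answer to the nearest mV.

Σ gᵢEᵢ = 8.7·(-99.2) + 3.2·(66.7) + 4.4·(-66.2) = -940.88
Σ gᵢ = 8.7 + 3.2 + 4.4 = 16.3
Vm = -940.88 / 16.3 = -57.72 mV

-58 mV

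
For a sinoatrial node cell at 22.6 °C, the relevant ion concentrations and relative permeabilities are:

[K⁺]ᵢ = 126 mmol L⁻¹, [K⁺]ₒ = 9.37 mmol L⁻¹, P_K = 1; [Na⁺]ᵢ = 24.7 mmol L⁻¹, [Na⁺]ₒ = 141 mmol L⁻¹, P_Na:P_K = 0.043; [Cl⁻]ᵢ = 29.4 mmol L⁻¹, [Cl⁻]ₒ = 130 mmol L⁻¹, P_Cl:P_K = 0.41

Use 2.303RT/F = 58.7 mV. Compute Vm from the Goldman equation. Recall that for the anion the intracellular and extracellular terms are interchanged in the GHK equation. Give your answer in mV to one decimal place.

Vm = 58.7 · log₁₀[(Σ P·[cation]ₒ + Σ P·[anion]ᵢ) / (Σ P·[cation]ᵢ + Σ P·[anion]ₒ)]
Numerator = 1×9.37 + 0.043×141 + 0.41×29.4 = 27.49
Denominator = 1×126 + 0.043×24.7 + 0.41×130 = 180.4
Vm = 58.7 · log₁₀(0.1524) = 58.7 × (-0.8170) = -47.96 mV

-48.0 mV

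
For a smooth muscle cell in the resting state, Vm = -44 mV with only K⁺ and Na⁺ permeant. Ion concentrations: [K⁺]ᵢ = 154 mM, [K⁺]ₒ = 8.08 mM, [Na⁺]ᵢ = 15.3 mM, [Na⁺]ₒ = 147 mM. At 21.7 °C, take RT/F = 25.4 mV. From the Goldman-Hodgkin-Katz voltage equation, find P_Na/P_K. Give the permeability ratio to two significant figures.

Let α = P_Na/P_K. GHK: Vm = 25.4·ln[(Kₒ + α·Naₒ)/(Kᵢ + α·Naᵢ)].
e^(Vm/25.4) = e^(-44.0/25.4) = 0.17688
So 0.17688·(Kᵢ + α·Naᵢ) = Kₒ + α·Naₒ → α = (0.17688·154.0 − 8.08) / (147.0 − 0.17688·15.3)
α = (27.24 − 8.08) / (147.0 − 2.706) = 19.16/144.3 = 0.1328

0.13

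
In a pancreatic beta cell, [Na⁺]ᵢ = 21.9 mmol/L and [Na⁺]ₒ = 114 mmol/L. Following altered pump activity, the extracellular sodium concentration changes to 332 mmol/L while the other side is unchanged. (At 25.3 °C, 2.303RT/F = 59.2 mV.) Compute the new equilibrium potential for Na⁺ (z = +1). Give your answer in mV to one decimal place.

After the shift: [Na⁺]_out = 332, [Na⁺]_in = 21.9 mmol/L.
E_new = (59.2/1)·log₁₀(332/21.9) = 59.20 · (1.1807) = 69.90 mV

69.9 mV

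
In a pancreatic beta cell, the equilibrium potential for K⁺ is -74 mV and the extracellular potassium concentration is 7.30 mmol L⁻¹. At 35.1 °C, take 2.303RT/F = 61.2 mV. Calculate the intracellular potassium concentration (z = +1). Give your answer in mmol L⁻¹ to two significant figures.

120 mmol L⁻¹

Nernst: E = (61.2/1) · log₁₀([out]/[in]), so log₁₀([out]/[in]) = -74.0 × 1 / 61.2 = -1.2092.
[out]/[in] = 10^(-1.2092) = 0.06178.
[in] = 7.30 / 0.06178 = 118.2 mmol L⁻¹.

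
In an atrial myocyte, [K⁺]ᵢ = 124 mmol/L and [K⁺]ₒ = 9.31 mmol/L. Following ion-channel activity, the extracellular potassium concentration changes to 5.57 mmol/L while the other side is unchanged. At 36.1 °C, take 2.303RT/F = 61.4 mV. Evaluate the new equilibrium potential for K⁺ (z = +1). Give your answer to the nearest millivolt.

-83 mV

After the shift: [K⁺]_out = 5.57, [K⁺]_in = 124 mmol/L.
E_new = (61.4/1)·log₁₀(5.57/124) = 61.40 · (-1.3476) = -82.74 mV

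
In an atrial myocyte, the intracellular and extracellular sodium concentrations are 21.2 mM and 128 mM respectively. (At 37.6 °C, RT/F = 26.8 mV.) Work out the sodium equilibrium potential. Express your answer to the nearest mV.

E = (26.8/z) · ln([Na⁺]_out/[Na⁺]_in) with z = +1.
= (26.8/1) · ln(128/21.2) = 26.80 · ln(6.038)
= 26.80 · (1.7980) = 48.19 mV

48 mV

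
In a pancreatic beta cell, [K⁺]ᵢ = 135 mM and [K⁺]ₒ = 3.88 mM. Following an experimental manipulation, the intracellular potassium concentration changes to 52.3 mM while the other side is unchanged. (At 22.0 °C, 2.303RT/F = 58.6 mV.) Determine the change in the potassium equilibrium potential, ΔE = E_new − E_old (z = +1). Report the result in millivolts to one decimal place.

E_old = (58.6/1)·log₁₀(3.88/135) = -90.33 mV
E_new = (58.6/1)·log₁₀(3.88/52.3) = -66.20 mV
ΔE = -66.20 − (-90.33) = 24.13 mV

24.1 mV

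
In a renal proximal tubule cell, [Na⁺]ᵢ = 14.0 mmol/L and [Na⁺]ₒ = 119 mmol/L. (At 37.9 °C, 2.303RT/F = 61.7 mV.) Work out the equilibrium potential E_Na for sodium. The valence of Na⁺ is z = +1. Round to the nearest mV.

E = (61.7/z) · log₁₀([Na⁺]_out/[Na⁺]_in) with z = +1.
= (61.7/1) · log₁₀(119/14.0) = 61.70 · log₁₀(8.5)
= 61.70 · (0.9294) = 57.35 mV

57 mV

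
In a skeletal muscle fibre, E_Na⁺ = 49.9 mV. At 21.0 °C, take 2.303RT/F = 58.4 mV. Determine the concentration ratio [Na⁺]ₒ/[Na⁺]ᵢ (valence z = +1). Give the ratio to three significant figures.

7.15

log₁₀([out]/[in]) = E·z/(58.4) = 49.9 × 1 / 58.4 = 0.8545
[out]/[in] = 10^(0.8545) = 7.152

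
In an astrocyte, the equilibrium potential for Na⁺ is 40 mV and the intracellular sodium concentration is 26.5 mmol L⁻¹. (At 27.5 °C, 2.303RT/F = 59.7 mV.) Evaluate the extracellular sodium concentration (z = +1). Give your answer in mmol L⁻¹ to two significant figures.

120 mmol L⁻¹

Nernst: E = (59.7/1) · log₁₀([out]/[in]), so log₁₀([out]/[in]) = 40.0 × 1 / 59.7 = 0.6700.
[out]/[in] = 10^(0.6700) = 4.678.
[out] = 4.678 × 26.5 = 124 mmol L⁻¹.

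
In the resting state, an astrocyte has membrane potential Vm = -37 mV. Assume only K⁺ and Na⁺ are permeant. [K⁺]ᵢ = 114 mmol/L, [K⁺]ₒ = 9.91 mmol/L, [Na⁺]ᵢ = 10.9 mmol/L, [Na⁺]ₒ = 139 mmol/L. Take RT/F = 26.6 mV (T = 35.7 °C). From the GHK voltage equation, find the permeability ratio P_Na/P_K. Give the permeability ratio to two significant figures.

Let α = P_Na/P_K. GHK: Vm = 26.6·ln[(Kₒ + α·Naₒ)/(Kᵢ + α·Naᵢ)].
e^(Vm/26.6) = e^(-37.0/26.6) = 0.24883
So 0.24883·(Kᵢ + α·Naᵢ) = Kₒ + α·Naₒ → α = (0.24883·114.0 − 9.91) / (139.0 − 0.24883·10.9)
α = (28.37 − 9.91) / (139.0 − 2.712) = 18.46/136.3 = 0.1354

0.14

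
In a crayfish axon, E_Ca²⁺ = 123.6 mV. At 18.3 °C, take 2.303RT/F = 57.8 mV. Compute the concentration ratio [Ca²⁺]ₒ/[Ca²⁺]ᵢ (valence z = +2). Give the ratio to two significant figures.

log₁₀([out]/[in]) = E·z/(57.8) = 123.6 × 2 / 57.8 = 4.2768
[out]/[in] = 10^(4.2768) = 1.892e+04

19000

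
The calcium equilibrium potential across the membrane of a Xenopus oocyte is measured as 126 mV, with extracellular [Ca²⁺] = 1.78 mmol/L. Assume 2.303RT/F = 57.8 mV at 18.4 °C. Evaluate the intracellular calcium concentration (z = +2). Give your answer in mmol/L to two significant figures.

Nernst: E = (57.8/2) · log₁₀([out]/[in]), so log₁₀([out]/[in]) = 126.0 × 2 / 57.8 = 4.3599.
[out]/[in] = 10^(4.3599) = 2.29e+04.
[in] = 1.78 / 2.29e+04 = 7.772e-05 mmol/L.

0.000078 mmol/L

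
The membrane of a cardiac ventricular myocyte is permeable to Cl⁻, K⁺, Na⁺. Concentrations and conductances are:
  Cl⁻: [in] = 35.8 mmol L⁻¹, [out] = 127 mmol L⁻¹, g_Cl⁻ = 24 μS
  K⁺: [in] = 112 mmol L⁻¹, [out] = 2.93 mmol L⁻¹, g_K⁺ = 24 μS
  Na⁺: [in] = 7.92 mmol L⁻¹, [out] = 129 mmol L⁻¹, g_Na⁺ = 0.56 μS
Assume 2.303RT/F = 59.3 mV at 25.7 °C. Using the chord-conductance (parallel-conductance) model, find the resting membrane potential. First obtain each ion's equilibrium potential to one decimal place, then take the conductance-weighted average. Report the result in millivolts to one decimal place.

E_Cl⁻ = (59.3/-1)·log₁₀(127/35.8) = -32.6 mV
E_K⁺ = (59.3/1)·log₁₀(2.93/112) = -93.8 mV
E_Na⁺ = (59.3/1)·log₁₀(129/7.92) = 71.9 mV
Vm = (Σ gᵢEᵢ)/(Σ gᵢ) = (24·-32.6 + 24·-93.8 + 0.56·71.9) / (24 + 24 + 0.56)
= -2993.34 / 48.56 = -61.64 mV

-61.6 mV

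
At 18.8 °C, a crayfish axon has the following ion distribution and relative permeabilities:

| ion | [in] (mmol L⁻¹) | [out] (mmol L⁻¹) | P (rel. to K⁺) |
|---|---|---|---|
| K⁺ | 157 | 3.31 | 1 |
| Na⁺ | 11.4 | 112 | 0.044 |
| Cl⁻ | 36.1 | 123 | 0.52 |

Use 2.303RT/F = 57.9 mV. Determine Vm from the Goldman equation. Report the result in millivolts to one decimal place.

-52.9 mV

Vm = 57.9 · log₁₀[(Σ P·[cation]ₒ + Σ P·[anion]ᵢ) / (Σ P·[cation]ᵢ + Σ P·[anion]ₒ)]
Numerator = 1×3.31 + 0.044×112 + 0.52×36.1 = 27.01
Denominator = 1×157 + 0.044×11.4 + 0.52×123 = 221.5
Vm = 57.9 · log₁₀(0.12196) = 57.9 × (-0.9138) = -52.91 mV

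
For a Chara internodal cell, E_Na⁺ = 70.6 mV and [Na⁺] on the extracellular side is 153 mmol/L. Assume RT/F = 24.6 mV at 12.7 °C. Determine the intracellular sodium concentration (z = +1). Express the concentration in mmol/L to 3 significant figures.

8.68 mmol/L

Nernst: E = (24.6/1) · ln([out]/[in]), so ln([out]/[in]) = 70.6 × 1 / 24.6 = 2.8699.
[out]/[in] = e^(2.8699) = 17.64.
[in] = 153 / 17.64 = 8.676 mmol/L.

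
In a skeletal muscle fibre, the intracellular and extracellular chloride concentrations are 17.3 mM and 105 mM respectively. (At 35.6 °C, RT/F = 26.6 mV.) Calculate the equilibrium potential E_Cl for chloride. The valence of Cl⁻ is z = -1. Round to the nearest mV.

-48 mV

E = (26.6/z) · ln([Cl⁻]_out/[Cl⁻]_in) with z = -1.
For an anion, dividing by z = -1 reverses the sign.
= (26.6/-1) · ln(105/17.3) = -26.60 · ln(6.069)
= -26.60 · (1.8033) = -47.97 mV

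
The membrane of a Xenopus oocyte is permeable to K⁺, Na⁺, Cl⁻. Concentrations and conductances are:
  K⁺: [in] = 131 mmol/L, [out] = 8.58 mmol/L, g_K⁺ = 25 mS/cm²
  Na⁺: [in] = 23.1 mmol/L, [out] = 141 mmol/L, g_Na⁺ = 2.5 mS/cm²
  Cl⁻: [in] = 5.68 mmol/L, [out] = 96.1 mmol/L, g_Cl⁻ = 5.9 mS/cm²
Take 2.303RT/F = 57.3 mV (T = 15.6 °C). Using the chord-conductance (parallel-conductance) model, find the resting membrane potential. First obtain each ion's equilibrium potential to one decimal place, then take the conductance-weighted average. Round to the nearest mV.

E_K⁺ = (57.3/1)·log₁₀(8.58/131) = -67.8 mV
E_Na⁺ = (57.3/1)·log₁₀(141/23.1) = 45.0 mV
E_Cl⁻ = (57.3/-1)·log₁₀(96.1/5.68) = -70.4 mV
Vm = (Σ gᵢEᵢ)/(Σ gᵢ) = (25·-67.8 + 2.5·45.0 + 5.9·-70.4) / (25 + 2.5 + 5.9)
= -1997.86 / 33.4 = -59.82 mV

-60 mV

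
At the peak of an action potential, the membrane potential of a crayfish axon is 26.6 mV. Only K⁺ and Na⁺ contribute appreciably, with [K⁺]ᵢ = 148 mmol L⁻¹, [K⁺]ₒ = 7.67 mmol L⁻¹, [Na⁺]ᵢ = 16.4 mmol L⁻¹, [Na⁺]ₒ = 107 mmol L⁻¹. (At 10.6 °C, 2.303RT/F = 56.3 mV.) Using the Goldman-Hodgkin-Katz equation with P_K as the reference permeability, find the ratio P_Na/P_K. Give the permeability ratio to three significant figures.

Let α = P_Na/P_K. GHK: Vm = 56.3·log₁₀[(Kₒ + α·Naₒ)/(Kᵢ + α·Naᵢ)].
10^(Vm/56.3) = 10^(26.6/56.3) = 2.968
So 2.968·(Kᵢ + α·Naᵢ) = Kₒ + α·Naₒ → α = (2.968·148.0 − 7.67) / (107.0 − 2.968·16.4)
α = (439.3 − 7.67) / (107.0 − 48.68) = 431.6/58.32 = 7.4

7.40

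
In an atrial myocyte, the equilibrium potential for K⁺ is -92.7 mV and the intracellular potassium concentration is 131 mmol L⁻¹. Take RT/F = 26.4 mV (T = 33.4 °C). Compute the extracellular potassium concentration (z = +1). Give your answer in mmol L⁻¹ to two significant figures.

Nernst: E = (26.4/1) · ln([out]/[in]), so ln([out]/[in]) = -92.7 × 1 / 26.4 = -3.5114.
[out]/[in] = e^(-3.5114) = 0.02986.
[out] = 0.02986 × 131 = 3.911 mmol L⁻¹.

3.9 mmol L⁻¹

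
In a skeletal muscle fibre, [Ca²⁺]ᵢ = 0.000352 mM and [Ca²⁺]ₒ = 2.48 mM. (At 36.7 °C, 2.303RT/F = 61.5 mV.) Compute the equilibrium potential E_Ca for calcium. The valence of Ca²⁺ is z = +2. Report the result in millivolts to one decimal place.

E = (61.5/z) · log₁₀([Ca²⁺]_out/[Ca²⁺]_in) with z = +2.
= (61.5/2) · log₁₀(2.48/0.000352) = 30.75 · log₁₀(7045)
= 30.75 · (3.8479) = 118.32 mV

118.3 mV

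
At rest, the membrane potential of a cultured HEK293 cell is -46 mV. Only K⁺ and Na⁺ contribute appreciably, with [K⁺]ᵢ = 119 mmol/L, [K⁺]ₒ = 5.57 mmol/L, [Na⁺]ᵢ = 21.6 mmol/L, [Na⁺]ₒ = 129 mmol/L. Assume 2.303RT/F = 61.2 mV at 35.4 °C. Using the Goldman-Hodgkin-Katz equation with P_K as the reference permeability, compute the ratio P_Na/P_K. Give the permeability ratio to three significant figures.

Let α = P_Na/P_K. GHK: Vm = 61.2·log₁₀[(Kₒ + α·Naₒ)/(Kᵢ + α·Naᵢ)].
10^(Vm/61.2) = 10^(-46.0/61.2) = 0.17716
So 0.17716·(Kᵢ + α·Naᵢ) = Kₒ + α·Naₒ → α = (0.17716·119.0 − 5.57) / (129.0 − 0.17716·21.6)
α = (21.08 − 5.57) / (129.0 − 3.827) = 15.51/125.2 = 0.1239

0.124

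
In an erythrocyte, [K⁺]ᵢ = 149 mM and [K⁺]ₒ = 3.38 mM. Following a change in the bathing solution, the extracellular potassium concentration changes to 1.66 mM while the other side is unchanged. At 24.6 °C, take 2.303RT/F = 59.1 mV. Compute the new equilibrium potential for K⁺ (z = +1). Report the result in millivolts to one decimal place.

-115.4 mV

After the shift: [K⁺]_out = 1.66, [K⁺]_in = 149 mM.
E_new = (59.1/1)·log₁₀(1.66/149) = 59.10 · (-1.9531) = -115.43 mV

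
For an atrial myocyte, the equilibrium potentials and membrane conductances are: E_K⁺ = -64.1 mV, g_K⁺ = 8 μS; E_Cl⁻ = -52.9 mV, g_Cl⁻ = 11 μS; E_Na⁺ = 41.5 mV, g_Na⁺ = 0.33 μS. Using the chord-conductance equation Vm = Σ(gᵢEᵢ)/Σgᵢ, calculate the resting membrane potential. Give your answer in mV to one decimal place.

Σ gᵢEᵢ = 8·(-64.1) + 11·(-52.9) + 0.33·(41.5) = -1081.00
Σ gᵢ = 8 + 11 + 0.33 = 19.33
Vm = -1081.00 / 19.33 = -55.92 mV

-55.9 mV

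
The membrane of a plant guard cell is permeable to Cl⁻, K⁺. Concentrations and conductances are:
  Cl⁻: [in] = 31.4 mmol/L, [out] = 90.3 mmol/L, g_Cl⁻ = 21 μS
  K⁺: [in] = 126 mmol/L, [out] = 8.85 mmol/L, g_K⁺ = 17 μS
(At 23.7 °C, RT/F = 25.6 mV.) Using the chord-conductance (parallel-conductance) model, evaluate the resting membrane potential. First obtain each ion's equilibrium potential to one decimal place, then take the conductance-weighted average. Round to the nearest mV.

-45 mV

E_Cl⁻ = (25.6/-1)·ln(90.3/31.4) = -27.0 mV
E_K⁺ = (25.6/1)·ln(8.85/126) = -68.0 mV
Vm = (Σ gᵢEᵢ)/(Σ gᵢ) = (21·-27.0 + 17·-68.0) / (21 + 17)
= -1723.00 / 38 = -45.34 mV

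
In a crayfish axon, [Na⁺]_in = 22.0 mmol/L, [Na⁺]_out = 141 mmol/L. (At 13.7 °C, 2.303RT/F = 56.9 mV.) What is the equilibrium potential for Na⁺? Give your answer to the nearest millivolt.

46 mV

E = (56.9/z) · log₁₀([Na⁺]_out/[Na⁺]_in) with z = +1.
= (56.9/1) · log₁₀(141/22.0) = 56.90 · log₁₀(6.409)
= 56.90 · (0.8068) = 45.91 mV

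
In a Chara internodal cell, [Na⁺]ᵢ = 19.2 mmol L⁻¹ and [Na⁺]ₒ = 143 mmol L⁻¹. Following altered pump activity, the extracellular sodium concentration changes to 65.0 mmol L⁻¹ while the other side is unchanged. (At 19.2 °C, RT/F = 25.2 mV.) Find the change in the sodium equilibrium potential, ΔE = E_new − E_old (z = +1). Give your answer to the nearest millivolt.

E_old = (25.2/1)·ln(143/19.2) = 50.60 mV
E_new = (25.2/1)·ln(65.0/19.2) = 30.73 mV
ΔE = 30.73 − (50.60) = -19.87 mV

-20 mV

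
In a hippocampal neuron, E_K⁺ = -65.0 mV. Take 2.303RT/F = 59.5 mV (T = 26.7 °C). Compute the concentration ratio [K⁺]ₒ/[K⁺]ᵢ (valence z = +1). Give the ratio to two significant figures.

log₁₀([out]/[in]) = E·z/(59.5) = -65.0 × 1 / 59.5 = -1.0924
[out]/[in] = 10^(-1.0924) = 0.08083

0.081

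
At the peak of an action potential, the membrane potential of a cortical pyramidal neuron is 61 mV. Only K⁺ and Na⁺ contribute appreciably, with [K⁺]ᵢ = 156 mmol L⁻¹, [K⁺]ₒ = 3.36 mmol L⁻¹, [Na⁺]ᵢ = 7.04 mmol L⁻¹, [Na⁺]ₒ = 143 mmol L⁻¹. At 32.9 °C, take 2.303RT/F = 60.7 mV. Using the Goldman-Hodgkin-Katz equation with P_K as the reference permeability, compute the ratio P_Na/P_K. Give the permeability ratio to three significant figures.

21.9

Let α = P_Na/P_K. GHK: Vm = 60.7·log₁₀[(Kₒ + α·Naₒ)/(Kᵢ + α·Naᵢ)].
10^(Vm/60.7) = 10^(61.0/60.7) = 10.114
So 10.114·(Kᵢ + α·Naᵢ) = Kₒ + α·Naₒ → α = (10.114·156.0 − 3.36) / (143.0 − 10.114·7.04)
α = (1578 − 3.36) / (143.0 − 71.21) = 1574/71.79 = 21.93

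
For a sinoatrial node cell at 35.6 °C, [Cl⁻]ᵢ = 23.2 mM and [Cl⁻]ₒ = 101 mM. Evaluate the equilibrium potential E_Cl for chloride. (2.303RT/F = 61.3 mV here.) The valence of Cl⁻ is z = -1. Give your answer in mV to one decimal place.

E = (61.3/z) · log₁₀([Cl⁻]_out/[Cl⁻]_in) with z = -1.
For an anion, dividing by z = -1 reverses the sign.
= (61.3/-1) · log₁₀(101/23.2) = -61.30 · log₁₀(4.353)
= -61.30 · (0.6388) = -39.16 mV

-39.2 mV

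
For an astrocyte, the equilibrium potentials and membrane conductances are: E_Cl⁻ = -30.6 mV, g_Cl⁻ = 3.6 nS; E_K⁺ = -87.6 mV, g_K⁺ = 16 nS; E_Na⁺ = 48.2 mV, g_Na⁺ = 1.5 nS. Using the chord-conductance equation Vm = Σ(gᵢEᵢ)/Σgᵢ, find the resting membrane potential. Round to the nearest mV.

-68 mV

Σ gᵢEᵢ = 3.6·(-30.6) + 16·(-87.6) + 1.5·(48.2) = -1439.46
Σ gᵢ = 3.6 + 16 + 1.5 = 21.1
Vm = -1439.46 / 21.1 = -68.22 mV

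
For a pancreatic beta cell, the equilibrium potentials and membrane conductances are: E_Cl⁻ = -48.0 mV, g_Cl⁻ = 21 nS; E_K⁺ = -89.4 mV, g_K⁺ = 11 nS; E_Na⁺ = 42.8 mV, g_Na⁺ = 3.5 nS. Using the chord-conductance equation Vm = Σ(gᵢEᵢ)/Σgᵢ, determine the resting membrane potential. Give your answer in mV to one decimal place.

-51.9 mV

Σ gᵢEᵢ = 21·(-48.0) + 11·(-89.4) + 3.5·(42.8) = -1841.60
Σ gᵢ = 21 + 11 + 3.5 = 35.5
Vm = -1841.60 / 35.5 = -51.88 mV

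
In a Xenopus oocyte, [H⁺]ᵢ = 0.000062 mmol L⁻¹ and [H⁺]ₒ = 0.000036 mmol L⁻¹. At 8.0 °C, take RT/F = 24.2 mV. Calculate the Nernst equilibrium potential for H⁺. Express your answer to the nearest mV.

-13 mV

E = (24.2/z) · ln([H⁺]_out/[H⁺]_in) with z = +1.
= (24.2/1) · ln(0.000036/0.000062) = 24.20 · ln(0.5806)
= 24.20 · (-0.5436) = -13.16 mV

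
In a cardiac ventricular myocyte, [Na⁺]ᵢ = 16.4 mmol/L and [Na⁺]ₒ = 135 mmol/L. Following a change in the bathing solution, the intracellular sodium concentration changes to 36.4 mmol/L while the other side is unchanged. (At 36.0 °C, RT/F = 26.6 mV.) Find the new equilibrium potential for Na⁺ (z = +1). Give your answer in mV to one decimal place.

34.9 mV

After the shift: [Na⁺]_out = 135, [Na⁺]_in = 36.4 mmol/L.
E_new = (26.6/1)·ln(135/36.4) = 26.60 · (1.3107) = 34.86 mV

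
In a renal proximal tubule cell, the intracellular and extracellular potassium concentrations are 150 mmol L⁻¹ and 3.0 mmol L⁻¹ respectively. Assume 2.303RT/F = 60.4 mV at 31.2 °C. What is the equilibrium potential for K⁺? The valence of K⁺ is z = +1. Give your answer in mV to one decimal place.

E = (60.4/z) · log₁₀([K⁺]_out/[K⁺]_in) with z = +1.
= (60.4/1) · log₁₀(3.0/150) = 60.40 · log₁₀(0.02)
= 60.40 · (-1.6990) = -102.62 mV

-102.6 mV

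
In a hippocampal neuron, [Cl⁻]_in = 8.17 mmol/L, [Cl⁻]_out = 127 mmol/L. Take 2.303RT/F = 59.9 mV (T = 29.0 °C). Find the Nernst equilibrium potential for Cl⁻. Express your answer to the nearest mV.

-71 mV

E = (59.9/z) · log₁₀([Cl⁻]_out/[Cl⁻]_in) with z = -1.
For an anion, dividing by z = -1 reverses the sign.
= (59.9/-1) · log₁₀(127/8.17) = -59.90 · log₁₀(15.54)
= -59.90 · (1.1916) = -71.38 mV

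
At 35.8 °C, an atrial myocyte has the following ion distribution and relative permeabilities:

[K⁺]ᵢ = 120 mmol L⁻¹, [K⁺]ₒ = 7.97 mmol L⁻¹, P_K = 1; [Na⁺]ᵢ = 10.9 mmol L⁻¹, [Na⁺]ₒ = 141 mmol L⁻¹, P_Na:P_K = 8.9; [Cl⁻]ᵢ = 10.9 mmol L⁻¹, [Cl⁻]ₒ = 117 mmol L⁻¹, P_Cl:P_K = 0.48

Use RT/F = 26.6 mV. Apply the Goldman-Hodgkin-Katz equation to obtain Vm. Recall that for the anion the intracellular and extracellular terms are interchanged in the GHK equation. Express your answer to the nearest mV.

Vm = 26.6 · ln[(Σ P·[cation]ₒ + Σ P·[anion]ᵢ) / (Σ P·[cation]ᵢ + Σ P·[anion]ₒ)]
Numerator = 1×7.97 + 8.9×141 + 0.48×10.9 = 1268
Denominator = 1×120 + 8.9×10.9 + 0.48×117 = 273.2
Vm = 26.6 · ln(4.6422) = 26.6 × (1.5352) = 40.84 mV

41 mV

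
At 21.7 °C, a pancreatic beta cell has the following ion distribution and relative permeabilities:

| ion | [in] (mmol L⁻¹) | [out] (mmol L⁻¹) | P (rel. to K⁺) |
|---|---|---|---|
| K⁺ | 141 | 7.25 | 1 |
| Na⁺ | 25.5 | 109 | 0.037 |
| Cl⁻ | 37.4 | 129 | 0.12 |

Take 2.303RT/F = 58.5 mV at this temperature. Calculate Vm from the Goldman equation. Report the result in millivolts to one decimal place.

Vm = 58.5 · log₁₀[(Σ P·[cation]ₒ + Σ P·[anion]ᵢ) / (Σ P·[cation]ᵢ + Σ P·[anion]ₒ)]
Numerator = 1×7.25 + 0.037×109 + 0.12×37.4 = 15.77
Denominator = 1×141 + 0.037×25.5 + 0.12×129 = 157.4
Vm = 58.5 · log₁₀(0.10018) = 58.5 × (-0.9992) = -58.45 mV

-58.5 mV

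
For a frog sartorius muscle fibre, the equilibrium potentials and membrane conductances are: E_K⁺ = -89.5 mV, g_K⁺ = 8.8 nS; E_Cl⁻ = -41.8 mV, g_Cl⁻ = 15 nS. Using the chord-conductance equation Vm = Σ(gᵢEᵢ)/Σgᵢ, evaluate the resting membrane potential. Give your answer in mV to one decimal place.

Σ gᵢEᵢ = 8.8·(-89.5) + 15·(-41.8) = -1414.60
Σ gᵢ = 8.8 + 15 = 23.8
Vm = -1414.60 / 23.8 = -59.44 mV

-59.4 mV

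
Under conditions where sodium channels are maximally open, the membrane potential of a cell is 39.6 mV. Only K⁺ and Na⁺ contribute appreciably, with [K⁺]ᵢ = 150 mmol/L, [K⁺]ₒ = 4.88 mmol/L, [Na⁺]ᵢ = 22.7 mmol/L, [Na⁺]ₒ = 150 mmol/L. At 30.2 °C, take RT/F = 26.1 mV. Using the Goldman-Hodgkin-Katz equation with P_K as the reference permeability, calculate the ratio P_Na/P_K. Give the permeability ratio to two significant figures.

15

Let α = P_Na/P_K. GHK: Vm = 26.1·ln[(Kₒ + α·Naₒ)/(Kᵢ + α·Naᵢ)].
e^(Vm/26.1) = e^(39.6/26.1) = 4.5596
So 4.5596·(Kᵢ + α·Naᵢ) = Kₒ + α·Naₒ → α = (4.5596·150.0 − 4.88) / (150.0 − 4.5596·22.7)
α = (683.9 − 4.88) / (150.0 − 103.5) = 679.1/46.5 = 14.6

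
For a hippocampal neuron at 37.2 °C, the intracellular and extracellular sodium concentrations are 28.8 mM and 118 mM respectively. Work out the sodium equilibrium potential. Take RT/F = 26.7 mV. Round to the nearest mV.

38 mV

E = (26.7/z) · ln([Na⁺]_out/[Na⁺]_in) with z = +1.
= (26.7/1) · ln(118/28.8) = 26.70 · ln(4.097)
= 26.70 · (1.4103) = 37.66 mV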